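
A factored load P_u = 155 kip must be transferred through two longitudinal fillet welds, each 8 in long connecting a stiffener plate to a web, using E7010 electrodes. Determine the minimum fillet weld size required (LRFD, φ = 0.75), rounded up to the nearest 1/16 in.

E70XX → F_EXX = 70 ksi.
Total weld length L = 16 in.
Required throat t_e = P_u / (φ × 0.6 F_EXX × L) = 155 / (0.75 × 0.6 × 70 × 16) = 0.3075 in.
Required leg w = t_e / 0.707 = 0.435 in → use 7/16 in.

w = 7/16 in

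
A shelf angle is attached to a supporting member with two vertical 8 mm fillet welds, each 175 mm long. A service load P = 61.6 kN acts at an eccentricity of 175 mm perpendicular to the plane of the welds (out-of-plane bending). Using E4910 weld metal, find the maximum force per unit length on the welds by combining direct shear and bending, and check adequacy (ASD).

f_max ≈ 1070 N/mm; NOT adequate

E49XX → F_EXX = 490 MPa.
L_w = 2 × 175 = 350 mm; section modulus (unit throat) S = 2 × L²/6 = 10210 mm².
Direct shear f_v = P/L_w = 61.6×10³/350 = 176 N/mm.
Moment M = P × e = 61.6×10³ × 175 = 10780000 N·mm; bending f_b = M/S = 1056 N/mm.
f_max = √(f_v² + f_b²) = √(176² + 1056²) = 1071 N/mm.
r_n/Ω = (1/2.0) × 0.6 × 490 × (0.707 × 8) = 831.4 N/mm → NOT adequate.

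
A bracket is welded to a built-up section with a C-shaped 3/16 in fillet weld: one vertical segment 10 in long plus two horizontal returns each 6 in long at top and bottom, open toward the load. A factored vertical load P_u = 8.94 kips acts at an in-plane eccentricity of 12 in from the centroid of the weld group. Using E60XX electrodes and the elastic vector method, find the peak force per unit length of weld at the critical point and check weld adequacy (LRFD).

E60XX → F_EXX = 60 ksi.
Total weld length L_w = 22 in. Treat welds as unit-width lines.
Centroid: x̄ = 2×6×3 / 22 = 1.636 in from the vertical weld.
Polar moment about centroid: J = I_x + I_y = [10³/12 + 2×6×5²] + [10×1.636² + 2(6³/12 + 6×1.364²)] = 468.4 in³.
Direct shear f_v = P/L_w = 8.94 / 22 = 0.4064 kip/in (vertical).
Torsion M = P·e = 8.94 × 12 = 107.28 kip·in.
Critical point at (x, y) = (4.364, 5) from centroid. f_tx = M·y/J = 1.145 kip/in; f_ty = M·x/J = 0.9994 kip/in.
Resultant f_max = √[f_tx² + (f_v + f_ty)²] = √[1.145² + (0.4064 + 0.9994)²] = 1.813 kip/in.
Capacity per unit length: φr_n = 0.75 × 0.6 × 60 × (0.707 × 0.1875) = 3.579 kip/in.
1.813 ≤ 3.579 → adequate.

f_max ≈ 1.81 kip/in; adequate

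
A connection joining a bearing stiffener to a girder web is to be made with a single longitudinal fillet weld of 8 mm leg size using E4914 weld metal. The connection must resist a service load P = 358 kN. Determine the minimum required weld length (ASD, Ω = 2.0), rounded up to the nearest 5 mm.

E49XX → F_EXX = 490 MPa.
Throat t_e = 0.707 × 8 = 5.656 mm.
r_n/Ω = (0.6 × 490 × 5.656) / 2.0 = 831.4 N/mm = 0.8314 kN/mm.
L_req = P / (r_n/Ω) = 358 / 0.8314 = 430.6 mm total.
Round up → use L = 435 mm.

L = 435 mm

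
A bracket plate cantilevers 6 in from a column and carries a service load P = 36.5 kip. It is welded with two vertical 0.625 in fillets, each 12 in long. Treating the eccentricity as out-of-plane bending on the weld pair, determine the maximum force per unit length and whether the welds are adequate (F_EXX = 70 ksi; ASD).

L_w = 2 × 12 = 24 in; section modulus (unit throat) S = 2 × L²/6 = 48 in².
Direct shear f_v = P/L_w = 36.5/24 = 1.521 kip/in.
Moment M = P × e = 36.5 × 6 = 219 kip·in; bending f_b = M/S = 4.562 kip/in.
f_max = √(f_v² + f_b²) = √(1.521² + 4.562²) = 4.809 kip/in.
r_n/Ω = (1/2.0) × 0.6 × 70 × (0.707 × 0.625) = 9.279 kip/in → adequate.

f_max ≈ 4.81 kip/in; adequate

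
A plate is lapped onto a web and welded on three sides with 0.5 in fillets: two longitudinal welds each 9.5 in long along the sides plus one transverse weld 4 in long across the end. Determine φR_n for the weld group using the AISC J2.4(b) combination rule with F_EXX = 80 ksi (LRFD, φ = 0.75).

φR_n ≈ 293 kip

t_e = 0.707 × 0.5 = 0.3535 in.
R_nwl = 0.6 × 80 × 0.3535 × 19 = 322.4 kip (longitudinal, 2 welds).
R_nwt = 0.6 × 80 × 0.3535 × 4 = 67.87 kip (transverse, base value).
(i) R_nwl + R_nwt = 390.3 kip; (ii) 0.85 R_nwl + 1.5 R_nwt = 375.8 kip.
R_n = max = 390.3 kip [governs: (i)]; φR_n = 292.7 kip.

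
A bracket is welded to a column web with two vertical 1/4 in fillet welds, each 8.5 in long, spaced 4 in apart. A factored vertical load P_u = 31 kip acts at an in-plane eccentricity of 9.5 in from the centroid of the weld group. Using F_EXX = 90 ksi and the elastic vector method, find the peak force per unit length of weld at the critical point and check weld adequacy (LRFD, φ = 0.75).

Total weld length L_w = 17 in. Treat welds as unit-width lines.
Polar moment about centroid: J = 2[d³/12 + d(b/2)²] = 2[8.5³/12 + 8.5×2²] = 170.4 in³.
Direct shear f_v = P/L_w = 31 / 17 = 1.824 kip/in (vertical).
Torsion M = P·e = 31 × 9.5 = 294.5 kip·in.
Critical point at (x, y) = (2, 4.25) from centroid. f_tx = M·y/J = 7.347 kip/in; f_ty = M·x/J = 3.458 kip/in.
Resultant f_max = √[f_tx² + (f_v + f_ty)²] = √[7.347² + (1.824 + 3.458)²] = 9.048 kip/in.
Capacity per unit length: φr_n = 0.75 × 0.6 × 90 × (0.707 × 0.25) = 7.158 kip/in.
9.048 > 7.158 → NOT adequate.

f_max ≈ 9.05 kip/in; NOT adequate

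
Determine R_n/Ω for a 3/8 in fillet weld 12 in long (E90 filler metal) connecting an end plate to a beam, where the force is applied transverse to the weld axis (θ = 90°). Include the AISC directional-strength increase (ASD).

E90XX → F_EXX = 90 ksi.
t_e = 0.707 × 0.375 = 0.2651 in; A_we = 0.2651 × 12 = 3.181 in².
Directional factor: 1.0 + 0.5 sin^1.5(90°) = 1.5.
F_nw = 0.6 × 90 × 1.5 = 81 ksi.
R_n/Ω = (81 × 3.181) / 2.0 = 128.9 kip.

R_n/Ω ≈ 129 kip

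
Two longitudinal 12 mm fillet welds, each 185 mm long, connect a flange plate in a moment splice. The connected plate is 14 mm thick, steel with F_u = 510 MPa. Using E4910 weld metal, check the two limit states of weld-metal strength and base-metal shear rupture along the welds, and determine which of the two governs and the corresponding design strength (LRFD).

φR_n ≈ 692 kN (weld metal governs)

E49XX → F_EXX = 490 MPa.
t_e = 0.707 × 12 = 8.484 mm; L = 370 mm.
Weld metal: φR_n = 0.75 × 0.6 × 490 × 8.484 × 370 × 10⁻³ = 692.2 kN.
Base metal (shear rupture): φR_n = 0.75 × 0.6 × 510 × 14 × 370 × 10⁻³ = 1189 kN.
Governing: weld metal.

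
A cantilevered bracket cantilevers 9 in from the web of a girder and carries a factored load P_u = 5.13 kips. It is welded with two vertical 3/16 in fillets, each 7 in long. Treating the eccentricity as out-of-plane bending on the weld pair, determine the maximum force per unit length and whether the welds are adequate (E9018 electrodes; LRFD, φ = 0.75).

E90XX → F_EXX = 90 ksi.
L_w = 2 × 7 = 14 in; section modulus (unit throat) S = 2 × L²/6 = 16.33 in².
Direct shear f_v = P/L_w = 5.13/14 = 0.3664 kip/in.
Moment M = P × e = 5.13 × 9 = 46.17 kip·in; bending f_b = M/S = 2.827 kip/in.
f_max = √(f_v² + f_b²) = √(0.3664² + 2.827²) = 2.85 kip/in.
φr_n = 0.75 × 0.6 × 90 × (0.707 × 0.1875) = 5.369 kip/in → adequate.

f_max ≈ 2.85 kip/in; adequate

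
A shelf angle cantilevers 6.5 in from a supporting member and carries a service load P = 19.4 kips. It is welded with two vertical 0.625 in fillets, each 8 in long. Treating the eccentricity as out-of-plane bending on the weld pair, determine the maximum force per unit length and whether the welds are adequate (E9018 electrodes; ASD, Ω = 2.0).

E90XX → F_EXX = 90 ksi.
L_w = 2 × 8 = 16 in; section modulus (unit throat) S = 2 × L²/6 = 21.33 in².
Direct shear f_v = P/L_w = 19.4/16 = 1.212 kip/in.
Moment M = P × e = 19.4 × 6.5 = 126.1 kip·in; bending f_b = M/S = 5.911 kip/in.
f_max = √(f_v² + f_b²) = √(1.212² + 5.911²) = 6.034 kip/in.
r_n/Ω = (1/2.0) × 0.6 × 90 × (0.707 × 0.625) = 11.93 kip/in → adequate.

f_max ≈ 6.03 kip/in; adequate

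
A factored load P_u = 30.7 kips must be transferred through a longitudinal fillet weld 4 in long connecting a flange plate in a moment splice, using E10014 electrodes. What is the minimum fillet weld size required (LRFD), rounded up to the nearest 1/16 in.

w = 1/4 in

E100XX → F_EXX = 100 ksi.
Total weld length L = 4 in.
Required throat t_e = P_u / (φ × 0.6 F_EXX × L) = 30.7 / (0.75 × 0.6 × 100 × 4) = 0.1706 in.
Required leg w = t_e / 0.707 = 0.2412 in → use 1/4 in.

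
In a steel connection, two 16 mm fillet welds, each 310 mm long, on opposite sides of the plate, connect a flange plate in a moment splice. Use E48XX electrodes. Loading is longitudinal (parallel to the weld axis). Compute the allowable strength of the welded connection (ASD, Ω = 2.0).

E48XX → F_EXX = 480 MPa.
Effective throat t_e = 0.707 × 16 = 11.31 mm.
Total length L = 620 mm; A_we = 11.31 × 620 = 7013 mm².
F_nw = 0.6 F_EXX = 0.6 × 480 = 288 MPa.
R_n = 288 × 7013 × 10⁻³ = 2020 kN; R_n/Ω = 2020/2.0 = 1010 kN.

R_n/Ω ≈ 1010 kN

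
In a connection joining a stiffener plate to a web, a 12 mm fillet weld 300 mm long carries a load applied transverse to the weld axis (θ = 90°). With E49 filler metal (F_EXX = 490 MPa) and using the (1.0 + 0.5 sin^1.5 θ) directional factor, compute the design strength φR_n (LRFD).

φR_n ≈ 842 kN

t_e = 0.707 × 12 = 8.484 mm; A_we = 8.484 × 300 = 2545 mm².
Directional factor: 1.0 + 0.5 sin^1.5(90°) = 1.5.
F_nw = 0.6 × 490 × 1.5 = 441 MPa.
φR_n = 0.75 × 441 × 2545 × 10⁻³ = 841.8 kN.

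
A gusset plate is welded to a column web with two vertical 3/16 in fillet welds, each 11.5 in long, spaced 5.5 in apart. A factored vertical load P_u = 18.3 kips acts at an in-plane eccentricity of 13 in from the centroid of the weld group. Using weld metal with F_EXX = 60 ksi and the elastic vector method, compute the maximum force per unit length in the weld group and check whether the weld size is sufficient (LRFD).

Total weld length L_w = 23 in. Treat welds as unit-width lines.
Polar moment about centroid: J = 2[d³/12 + d(b/2)²] = 2[11.5³/12 + 11.5×2.75²] = 427.4 in³.
Direct shear f_v = P/L_w = 18.3 / 23 = 0.7957 kip/in (vertical).
Torsion M = P·e = 18.3 × 13 = 237.9 kip·in.
Critical point at (x, y) = (2.75, 5.75) from centroid. f_tx = M·y/J = 3.2 kip/in; f_ty = M·x/J = 1.531 kip/in.
Resultant f_max = √[f_tx² + (f_v + f_ty)²] = √[3.2² + (0.7957 + 1.531)²] = 3.957 kip/in.
Capacity per unit length: φr_n = 0.75 × 0.6 × 60 × (0.707 × 0.1875) = 3.579 kip/in.
3.957 > 3.579 → NOT adequate.

f_max ≈ 3.96 kip/in; NOT adequate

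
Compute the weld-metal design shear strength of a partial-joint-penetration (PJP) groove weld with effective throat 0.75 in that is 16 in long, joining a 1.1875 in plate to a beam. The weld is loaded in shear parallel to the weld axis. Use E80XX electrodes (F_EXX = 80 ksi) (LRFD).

Effective throat (given) t_e = 0.75 in.
A_we = 0.75 × 16 = 12 in².
F_nw = 0.6 F_EXX = 48 ksi.
φR_n = 0.75 × 48 × 12 = 432 kips.

φR_n ≈ 432 kips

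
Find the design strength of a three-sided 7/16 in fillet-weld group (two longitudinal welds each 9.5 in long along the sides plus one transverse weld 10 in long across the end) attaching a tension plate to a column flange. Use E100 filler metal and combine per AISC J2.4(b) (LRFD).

φR_n ≈ 434 kips

E100XX → F_EXX = 100 ksi.
t_e = 0.707 × 0.4375 = 0.3093 in.
R_nwl = 0.6 × 100 × 0.3093 × 19 = 352.6 kips (longitudinal, 2 welds).
R_nwt = 0.6 × 100 × 0.3093 × 10 = 185.6 kips (transverse, base value).
(i) R_nwl + R_nwt = 538.2 kips; (ii) 0.85 R_nwl + 1.5 R_nwt = 578.1 kips.
R_n = max = 578.1 kips [governs: (ii)]; φR_n = 433.6 kips.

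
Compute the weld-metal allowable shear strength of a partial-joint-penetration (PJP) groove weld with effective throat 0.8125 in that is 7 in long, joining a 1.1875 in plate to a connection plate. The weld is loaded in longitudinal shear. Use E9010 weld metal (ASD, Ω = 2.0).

R_n/Ω ≈ 154 kip

E90XX → F_EXX = 90 ksi.
Effective throat (given) t_e = 0.8125 in.
A_we = 0.8125 × 7 = 5.688 in².
F_nw = 0.6 F_EXX = 54 ksi.
R_n/Ω = (54 × 5.688) / 2.0 = 153.6 kip.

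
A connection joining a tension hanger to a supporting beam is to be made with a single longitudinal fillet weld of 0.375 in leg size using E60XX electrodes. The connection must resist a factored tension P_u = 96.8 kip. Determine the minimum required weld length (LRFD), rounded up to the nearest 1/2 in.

E60XX → F_EXX = 60 ksi.
Throat t_e = 0.707 × 0.375 = 0.2651 in.
φr_n = 0.75 × 0.6 × 60 × 0.2651 = 7.158 kip/in.
L_req = P_u / φr_n = 96.8 / 7.158 = 13.52 in total.
Round up → use L = 14 in.

L = 14 in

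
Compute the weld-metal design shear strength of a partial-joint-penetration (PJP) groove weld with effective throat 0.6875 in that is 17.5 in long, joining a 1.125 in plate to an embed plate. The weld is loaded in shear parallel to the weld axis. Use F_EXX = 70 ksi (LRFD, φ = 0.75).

φR_n ≈ 379 kips

Effective throat (given) t_e = 0.6875 in.
A_we = 0.6875 × 17.5 = 12.03 in².
F_nw = 0.6 F_EXX = 42 ksi.
φR_n = 0.75 × 42 × 12.03 = 379 kips.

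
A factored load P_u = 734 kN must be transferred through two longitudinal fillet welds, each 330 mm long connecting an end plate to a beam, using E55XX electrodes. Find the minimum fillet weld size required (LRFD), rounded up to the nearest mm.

E55XX → F_EXX = 550 MPa.
Total weld length L = 660 mm.
Required throat t_e = P_u / (φ × 0.6 F_EXX × L) = 734 / (0.75 × 0.6 × 550 × 660 × 10⁻³) = 4.493 mm.
Required leg w = t_e / 0.707 = 6.356 mm → use 7 mm.

w = 7 mm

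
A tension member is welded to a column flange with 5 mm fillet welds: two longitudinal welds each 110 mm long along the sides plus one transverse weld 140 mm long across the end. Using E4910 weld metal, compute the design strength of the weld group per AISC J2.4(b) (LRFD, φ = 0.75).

φR_n ≈ 309 kN

E49XX → F_EXX = 490 MPa.
t_e = 0.707 × 5 = 3.535 mm.
R_nwl = 0.6 × 490 × 3.535 × 220 × 10⁻³ = 228.6 kN (longitudinal, 2 welds).
R_nwt = 0.6 × 490 × 3.535 × 140 × 10⁻³ = 145.5 kN (transverse, base value).
(i) R_nwl + R_nwt = 374.1 kN; (ii) 0.85 R_nwl + 1.5 R_nwt = 412.6 kN.
R_n = max = 412.6 kN [governs: (ii)]; φR_n = 309.4 kN.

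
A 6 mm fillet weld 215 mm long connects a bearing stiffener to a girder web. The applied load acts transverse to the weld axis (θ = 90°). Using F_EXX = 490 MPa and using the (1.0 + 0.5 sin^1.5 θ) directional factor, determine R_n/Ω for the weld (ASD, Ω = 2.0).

t_e = 0.707 × 6 = 4.242 mm; A_we = 4.242 × 215 = 912 mm².
Directional factor: 1.0 + 0.5 sin^1.5(90°) = 1.5.
F_nw = 0.6 × 490 × 1.5 = 441 MPa.
R_n/Ω = (441 × 912) / 2.0 × 10⁻³ = 201.1 kN.

R_n/Ω ≈ 201 kN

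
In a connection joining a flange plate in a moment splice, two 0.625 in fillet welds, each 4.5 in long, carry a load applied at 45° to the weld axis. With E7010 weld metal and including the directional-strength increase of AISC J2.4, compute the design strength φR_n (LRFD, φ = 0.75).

E70XX → F_EXX = 70 ksi.
t_e = 0.707 × 0.625 = 0.4419 in; A_we = 0.4419 × 9 = 3.977 in².
Directional factor: 1.0 + 0.5 sin^1.5(45°) = 1.297.
F_nw = 0.6 × 70 × 1.297 = 54.49 ksi.
φR_n = 0.75 × 54.49 × 3.977 = 162.5 kips.

φR_n ≈ 163 kips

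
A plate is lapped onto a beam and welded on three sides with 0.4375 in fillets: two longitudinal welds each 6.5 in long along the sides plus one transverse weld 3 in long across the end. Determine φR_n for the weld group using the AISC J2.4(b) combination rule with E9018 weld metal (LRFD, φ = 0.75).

φR_n ≈ 200 kips

E90XX → F_EXX = 90 ksi.
t_e = 0.707 × 0.4375 = 0.3093 in.
R_nwl = 0.6 × 90 × 0.3093 × 13 = 217.1 kips (longitudinal, 2 welds).
R_nwt = 0.6 × 90 × 0.3093 × 3 = 50.11 kips (transverse, base value).
(i) R_nwl + R_nwt = 267.2 kips; (ii) 0.85 R_nwl + 1.5 R_nwt = 259.7 kips.
R_n = max = 267.2 kips [governs: (i)]; φR_n = 200.4 kips.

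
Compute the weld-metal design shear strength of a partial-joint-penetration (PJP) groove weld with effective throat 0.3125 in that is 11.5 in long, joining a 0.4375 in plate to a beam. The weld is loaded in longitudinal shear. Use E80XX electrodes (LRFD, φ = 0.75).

E80XX → F_EXX = 80 ksi.
Effective throat (given) t_e = 0.3125 in.
A_we = 0.3125 × 11.5 = 3.594 in².
F_nw = 0.6 F_EXX = 48 ksi.
φR_n = 0.75 × 48 × 3.594 = 129.4 kip.

φR_n ≈ 129 kip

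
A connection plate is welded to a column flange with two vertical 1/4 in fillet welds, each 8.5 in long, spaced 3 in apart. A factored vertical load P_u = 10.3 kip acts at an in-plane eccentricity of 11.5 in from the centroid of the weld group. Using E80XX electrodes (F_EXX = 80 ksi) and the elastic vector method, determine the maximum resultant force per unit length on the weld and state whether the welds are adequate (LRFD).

Total weld length L_w = 17 in. Treat welds as unit-width lines.
Polar moment about centroid: J = 2[d³/12 + d(b/2)²] = 2[8.5³/12 + 8.5×1.5²] = 140.6 in³.
Direct shear f_v = P/L_w = 10.3 / 17 = 0.6059 kip/in (vertical).
Torsion M = P·e = 10.3 × 11.5 = 118.45 kip·in.
Critical point at (x, y) = (1.5, 4.25) from centroid. f_tx = M·y/J = 3.58 kip/in; f_ty = M·x/J = 1.264 kip/in.
Resultant f_max = √[f_tx² + (f_v + f_ty)²] = √[3.58² + (0.6059 + 1.264)²] = 4.039 kip/in.
Capacity per unit length: φr_n = 0.75 × 0.6 × 80 × (0.707 × 0.25) = 6.363 kip/in.
4.039 ≤ 6.363 → adequate.

f_max ≈ 4.04 kip/in; adequate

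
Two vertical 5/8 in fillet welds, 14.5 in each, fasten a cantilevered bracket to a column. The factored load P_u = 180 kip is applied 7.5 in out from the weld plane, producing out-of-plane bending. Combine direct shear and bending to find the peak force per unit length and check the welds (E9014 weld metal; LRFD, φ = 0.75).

f_max ≈ 20.2 kip/in; NOT adequate

E90XX → F_EXX = 90 ksi.
L_w = 2 × 14.5 = 29 in; section modulus (unit throat) S = 2 × L²/6 = 70.08 in².
Direct shear f_v = P/L_w = 180/29 = 6.207 kip/in.
Moment M = P × e = 180 × 7.5 = 1350 kip·in; bending f_b = M/S = 19.26 kip/in.
f_max = √(f_v² + f_b²) = √(6.207² + 19.26²) = 20.24 kip/in.
φr_n = 0.75 × 0.6 × 90 × (0.707 × 0.625) = 17.9 kip/in → NOT adequate.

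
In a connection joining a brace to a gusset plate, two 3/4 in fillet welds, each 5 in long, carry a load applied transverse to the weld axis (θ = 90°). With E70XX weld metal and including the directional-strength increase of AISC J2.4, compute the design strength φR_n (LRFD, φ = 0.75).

φR_n ≈ 251 kips

E70XX → F_EXX = 70 ksi.
t_e = 0.707 × 0.75 = 0.5302 in; A_we = 0.5302 × 10 = 5.303 in².
Directional factor: 1.0 + 0.5 sin^1.5(90°) = 1.5.
F_nw = 0.6 × 70 × 1.5 = 63 ksi.
φR_n = 0.75 × 63 × 5.303 = 250.5 kips.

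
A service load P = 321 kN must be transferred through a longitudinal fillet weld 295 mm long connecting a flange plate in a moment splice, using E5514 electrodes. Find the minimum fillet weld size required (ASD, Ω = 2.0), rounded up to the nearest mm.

E55XX → F_EXX = 550 MPa.
Total weld length L = 295 mm.
Required throat t_e = P × Ω / (0.6 F_EXX × L) = 321 × 2.0 / (0.6 × 550 × 295 × 10⁻³) = 6.595 mm.
Required leg w = t_e / 0.707 = 9.328 mm → use 10 mm.

w = 10 mm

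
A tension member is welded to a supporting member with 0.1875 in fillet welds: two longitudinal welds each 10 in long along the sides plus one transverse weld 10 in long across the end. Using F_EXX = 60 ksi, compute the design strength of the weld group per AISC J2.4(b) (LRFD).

φR_n ≈ 115 kips

t_e = 0.707 × 0.1875 = 0.1326 in.
R_nwl = 0.6 × 60 × 0.1326 × 20 = 95.44 kips (longitudinal, 2 welds).
R_nwt = 0.6 × 60 × 0.1326 × 10 = 47.72 kips (transverse, base value).
(i) R_nwl + R_nwt = 143.2 kips; (ii) 0.85 R_nwl + 1.5 R_nwt = 152.7 kips.
R_n = max = 152.7 kips [governs: (ii)]; φR_n = 114.5 kips.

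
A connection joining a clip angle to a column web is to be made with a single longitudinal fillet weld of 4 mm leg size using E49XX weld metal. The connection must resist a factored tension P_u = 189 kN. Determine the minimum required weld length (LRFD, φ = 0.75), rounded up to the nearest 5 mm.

E49XX → F_EXX = 490 MPa.
Throat t_e = 0.707 × 4 = 2.828 mm.
φr_n = 0.75 × 0.6 × 490 × 2.828 × 10⁻³ = 0.6236 kN/mm.
L_req = P_u / φr_n = 189 / 0.6236 = 303.1 mm total.
Round up → use L = 305 mm.

L = 305 mm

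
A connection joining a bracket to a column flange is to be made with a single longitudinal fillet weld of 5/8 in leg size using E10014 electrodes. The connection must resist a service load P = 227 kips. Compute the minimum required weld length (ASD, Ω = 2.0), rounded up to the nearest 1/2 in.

L = 17.5 in

E100XX → F_EXX = 100 ksi.
Throat t_e = 0.707 × 0.625 = 0.4419 in.
r_n/Ω = (0.6 × 100 × 0.4419) / 2.0 = 13.26 kip/in.
L_req = P / (r_n/Ω) = 227 / 13.26 = 17.12 in total.
Round up → use L = 17.5 in.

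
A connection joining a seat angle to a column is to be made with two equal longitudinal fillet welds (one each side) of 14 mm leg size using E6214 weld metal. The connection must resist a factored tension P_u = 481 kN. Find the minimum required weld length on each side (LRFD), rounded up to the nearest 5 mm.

E62XX → F_EXX = 620 MPa.
Throat t_e = 0.707 × 14 = 9.898 mm.
φr_n = 0.75 × 0.6 × 620 × 9.898 × 10⁻³ = 2.762 kN/mm.
L_req = P_u / φr_n = 481 / 2.762 = 174.2 mm total.
Per side: 174.2 / 2 = 87.09 mm.
Round up → use L = 90 mm on each side.

L = 90 mm on each side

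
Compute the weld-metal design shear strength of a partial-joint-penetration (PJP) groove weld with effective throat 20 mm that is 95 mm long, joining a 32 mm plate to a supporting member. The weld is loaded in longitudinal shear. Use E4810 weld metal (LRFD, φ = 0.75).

φR_n ≈ 410 kN

E48XX → F_EXX = 480 MPa.
Effective throat (given) t_e = 20 mm.
A_we = 20 × 95 = 1900 mm².
F_nw = 0.6 F_EXX = 288 MPa.
φR_n = 0.75 × 288 × 1900 × 10⁻³ = 410.4 kN.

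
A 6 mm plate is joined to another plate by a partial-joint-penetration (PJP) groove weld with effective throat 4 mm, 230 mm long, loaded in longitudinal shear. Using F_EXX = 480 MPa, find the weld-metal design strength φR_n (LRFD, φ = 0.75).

Effective throat (given) t_e = 4 mm.
A_we = 4 × 230 = 920 mm².
F_nw = 0.6 F_EXX = 288 MPa.
φR_n = 0.75 × 288 × 920 × 10⁻³ = 198.7 kN.

φR_n ≈ 199 kN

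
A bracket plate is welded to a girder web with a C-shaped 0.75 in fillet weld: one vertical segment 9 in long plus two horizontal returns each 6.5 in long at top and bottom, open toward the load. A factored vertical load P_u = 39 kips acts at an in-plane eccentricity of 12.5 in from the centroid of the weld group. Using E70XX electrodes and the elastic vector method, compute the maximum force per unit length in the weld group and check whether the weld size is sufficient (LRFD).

E70XX → F_EXX = 70 ksi.
Total weld length L_w = 22 in. Treat welds as unit-width lines.
Centroid: x̄ = 2×6.5×3.25 / 22 = 1.92 in from the vertical weld.
Polar moment about centroid: J = I_x + I_y = [9³/12 + 2×6.5×4.5²] + [9×1.92² + 2(6.5³/12 + 6.5×1.33²)] = 425.9 in³.
Direct shear f_v = P/L_w = 39 / 22 = 1.773 kip/in (vertical).
Torsion M = P·e = 39 × 12.5 = 487.5 kip·in.
Critical point at (x, y) = (4.58, 4.5) from centroid. f_tx = M·y/J = 5.15 kip/in; f_ty = M·x/J = 5.241 kip/in.
Resultant f_max = √[f_tx² + (f_v + f_ty)²] = √[5.15² + (1.773 + 5.241)²] = 8.702 kip/in.
Capacity per unit length: φr_n = 0.75 × 0.6 × 70 × (0.707 × 0.75) = 16.7 kip/in.
8.702 ≤ 16.7 → adequate.

f_max ≈ 8.7 kip/in; adequate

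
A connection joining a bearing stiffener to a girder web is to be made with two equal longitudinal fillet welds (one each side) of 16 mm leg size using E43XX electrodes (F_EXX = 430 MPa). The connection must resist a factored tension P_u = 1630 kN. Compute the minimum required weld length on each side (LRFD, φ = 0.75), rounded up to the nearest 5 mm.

L = 375 mm on each side

Throat t_e = 0.707 × 16 = 11.31 mm.
φr_n = 0.75 × 0.6 × 430 × 11.31 × 10⁻³ = 2.189 kN/mm.
L_req = P_u / φr_n = 1630 / 2.189 = 744.7 mm total.
Per side: 744.7 / 2 = 372.3 mm.
Round up → use L = 375 mm on each side.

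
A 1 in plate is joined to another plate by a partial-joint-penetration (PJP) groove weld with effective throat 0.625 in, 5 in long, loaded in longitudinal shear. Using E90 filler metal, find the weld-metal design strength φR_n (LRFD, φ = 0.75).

E90XX → F_EXX = 90 ksi.
Effective throat (given) t_e = 0.625 in.
A_we = 0.625 × 5 = 3.125 in².
F_nw = 0.6 F_EXX = 54 ksi.
φR_n = 0.75 × 54 × 3.125 = 126.6 kip.

φR_n ≈ 127 kip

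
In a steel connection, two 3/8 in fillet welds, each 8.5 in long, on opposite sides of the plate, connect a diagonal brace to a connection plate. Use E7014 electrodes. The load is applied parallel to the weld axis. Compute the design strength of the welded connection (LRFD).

E70XX → F_EXX = 70 ksi.
Effective throat t_e = 0.707 × 0.375 = 0.2651 in.
Total length L = 17 in; A_we = 0.2651 × 17 = 4.507 in².
F_nw = 0.6 F_EXX = 0.6 × 70 = 42 ksi.
φR_n = 0.75 × 42 × 4.507 = 142 kip.

φR_n ≈ 142 kip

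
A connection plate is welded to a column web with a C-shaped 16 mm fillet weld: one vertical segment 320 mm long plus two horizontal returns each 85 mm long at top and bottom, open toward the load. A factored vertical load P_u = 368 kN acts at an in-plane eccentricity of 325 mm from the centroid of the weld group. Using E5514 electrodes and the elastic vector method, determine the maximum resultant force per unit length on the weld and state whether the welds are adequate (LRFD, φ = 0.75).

E55XX → F_EXX = 550 MPa.
Total weld length L_w = 490 mm. Treat welds as unit-width lines.
Centroid: x̄ = 2×85×42.5 / 490 = 14.74 mm from the vertical weld.
Polar moment about centroid: J = I_x + I_y = [320³/12 + 2×85×160²] + [320×14.74² + 2(85³/12 + 85×27.76²)] = 7386000 mm³.
Direct shear f_v = P/L_w = 368×10³ / 490 = 751 N/mm (vertical).
Torsion M = P·e = 368×10³ × 325 = 119600000 N·mm.
Critical point at (x, y) = (70.26, 160) from centroid. f_tx = M·y/J = 2591 N/mm; f_ty = M·x/J = 1138 N/mm.
Resultant f_max = √[f_tx² + (f_v + f_ty)²] = √[2591² + (751 + 1138)²] = 3206 N/mm.
Capacity per unit length: φr_n = 0.75 × 0.6 × 550 × (0.707 × 16) = 2800 N/mm.
3206 > 2800 → NOT adequate.

f_max ≈ 3210 N/mm; NOT adequate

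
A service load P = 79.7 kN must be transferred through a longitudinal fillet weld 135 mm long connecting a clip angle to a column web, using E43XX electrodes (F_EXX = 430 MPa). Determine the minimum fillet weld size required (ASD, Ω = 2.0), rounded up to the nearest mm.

w = 7 mm

Total weld length L = 135 mm.
Required throat t_e = P × Ω / (0.6 F_EXX × L) = 79.7 × 2.0 / (0.6 × 430 × 135 × 10⁻³) = 4.577 mm.
Required leg w = t_e / 0.707 = 6.473 mm → use 7 mm.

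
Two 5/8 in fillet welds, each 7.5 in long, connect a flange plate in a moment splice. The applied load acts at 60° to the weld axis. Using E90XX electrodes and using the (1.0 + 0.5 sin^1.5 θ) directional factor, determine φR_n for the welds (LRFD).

E90XX → F_EXX = 90 ksi.
t_e = 0.707 × 0.625 = 0.4419 in; A_we = 0.4419 × 15 = 6.628 in².
Directional factor: 1.0 + 0.5 sin^1.5(60°) = 1.403.
F_nw = 0.6 × 90 × 1.403 = 75.76 ksi.
φR_n = 0.75 × 75.76 × 6.628 = 376.6 kips.

φR_n ≈ 377 kips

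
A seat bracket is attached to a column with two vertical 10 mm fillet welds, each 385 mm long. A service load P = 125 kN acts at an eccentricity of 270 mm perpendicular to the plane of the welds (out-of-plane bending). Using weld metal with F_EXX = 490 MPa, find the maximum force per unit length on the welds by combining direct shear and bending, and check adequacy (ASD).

L_w = 2 × 385 = 770 mm; section modulus (unit throat) S = 2 × L²/6 = 49410 mm².
Direct shear f_v = P/L_w = 125×10³/770 = 162.3 N/mm.
Moment M = P × e = 125×10³ × 270 = 33750000 N·mm; bending f_b = M/S = 683.1 N/mm.
f_max = √(f_v² + f_b²) = √(162.3² + 683.1²) = 702.1 N/mm.
r_n/Ω = (1/2.0) × 0.6 × 490 × (0.707 × 10) = 1039 N/mm → adequate.

f_max ≈ 702 N/mm; adequate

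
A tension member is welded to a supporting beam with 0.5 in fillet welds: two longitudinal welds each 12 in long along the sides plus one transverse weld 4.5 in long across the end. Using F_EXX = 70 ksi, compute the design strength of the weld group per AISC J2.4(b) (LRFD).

t_e = 0.707 × 0.5 = 0.3535 in.
R_nwl = 0.6 × 70 × 0.3535 × 24 = 356.3 kips (longitudinal, 2 welds).
R_nwt = 0.6 × 70 × 0.3535 × 4.5 = 66.81 kips (transverse, base value).
(i) R_nwl + R_nwt = 423.1 kips; (ii) 0.85 R_nwl + 1.5 R_nwt = 403.1 kips.
R_n = max = 423.1 kips [governs: (i)]; φR_n = 317.4 kips.

φR_n ≈ 317 kips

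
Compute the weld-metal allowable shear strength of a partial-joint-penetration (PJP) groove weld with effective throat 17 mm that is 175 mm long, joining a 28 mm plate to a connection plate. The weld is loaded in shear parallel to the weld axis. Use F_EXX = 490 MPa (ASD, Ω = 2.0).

R_n/Ω ≈ 437 kN

Effective throat (given) t_e = 17 mm.
A_we = 17 × 175 = 2975 mm².
F_nw = 0.6 F_EXX = 294 MPa.
R_n/Ω = (294 × 2975) / 2.0 × 10⁻³ = 437.3 kN.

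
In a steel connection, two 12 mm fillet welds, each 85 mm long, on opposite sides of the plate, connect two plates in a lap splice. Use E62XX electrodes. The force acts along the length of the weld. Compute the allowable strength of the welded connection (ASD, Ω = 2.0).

E62XX → F_EXX = 620 MPa.
Effective throat t_e = 0.707 × 12 = 8.484 mm.
Total length L = 170 mm; A_we = 8.484 × 170 = 1442 mm².
F_nw = 0.6 F_EXX = 0.6 × 620 = 372 MPa.
R_n = 372 × 1442 × 10⁻³ = 536.5 kN; R_n/Ω = 536.5/2.0 = 268.3 kN.

R_n/Ω ≈ 268 kN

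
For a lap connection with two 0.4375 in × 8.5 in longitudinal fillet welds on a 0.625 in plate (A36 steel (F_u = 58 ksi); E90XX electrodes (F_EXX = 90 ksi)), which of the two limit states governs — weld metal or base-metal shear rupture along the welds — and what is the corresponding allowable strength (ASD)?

t_e = 0.707 × 0.4375 = 0.3093 in; L = 17 in.
Weld metal: R_n/Ω = (1/2.0) × 0.6 × 90 × 0.3093 × 17 = 142 kips.
Base metal (shear rupture): R_n/Ω = (1/2.0) × 0.6 × 58 × 0.625 × 17 = 184.9 kips.
Governing: weld metal.

R_n/Ω ≈ 142 kips (weld metal governs)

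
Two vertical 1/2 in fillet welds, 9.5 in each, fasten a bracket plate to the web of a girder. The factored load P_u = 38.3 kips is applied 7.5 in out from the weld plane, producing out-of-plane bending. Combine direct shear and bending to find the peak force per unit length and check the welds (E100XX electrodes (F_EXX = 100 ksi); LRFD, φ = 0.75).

f_max ≈ 9.76 kip/in; adequate

L_w = 2 × 9.5 = 19 in; section modulus (unit throat) S = 2 × L²/6 = 30.08 in².
Direct shear f_v = P/L_w = 38.3/19 = 2.016 kip/in.
Moment M = P × e = 38.3 × 7.5 = 287.25 kip·in; bending f_b = M/S = 9.548 kip/in.
f_max = √(f_v² + f_b²) = √(2.016² + 9.548²) = 9.759 kip/in.
φr_n = 0.75 × 0.6 × 100 × (0.707 × 0.5) = 15.91 kip/in → adequate.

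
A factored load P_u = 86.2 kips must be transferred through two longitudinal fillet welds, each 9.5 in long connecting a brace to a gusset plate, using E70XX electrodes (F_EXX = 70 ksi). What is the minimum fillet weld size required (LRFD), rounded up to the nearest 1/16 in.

w = 1/4 in

Total weld length L = 19 in.
Required throat t_e = P_u / (φ × 0.6 F_EXX × L) = 86.2 / (0.75 × 0.6 × 70 × 19) = 0.144 in.
Required leg w = t_e / 0.707 = 0.2037 in → use 1/4 in.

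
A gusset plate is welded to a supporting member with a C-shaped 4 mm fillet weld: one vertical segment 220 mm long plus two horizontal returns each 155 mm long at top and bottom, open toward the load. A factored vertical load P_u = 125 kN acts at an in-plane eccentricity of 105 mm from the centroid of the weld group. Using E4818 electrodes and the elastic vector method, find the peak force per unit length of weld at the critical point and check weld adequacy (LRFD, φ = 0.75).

E48XX → F_EXX = 480 MPa.
Total weld length L_w = 530 mm. Treat welds as unit-width lines.
Centroid: x̄ = 2×155×77.5 / 530 = 45.33 mm from the vertical weld.
Polar moment about centroid: J = I_x + I_y = [220³/12 + 2×155×110²] + [220×45.33² + 2(155³/12 + 155×32.17²)] = 6032000 mm³.
Direct shear f_v = P/L_w = 125×10³ / 530 = 235.8 N/mm (vertical).
Torsion M = P·e = 125×10³ × 105 = 13125000 N·mm.
Critical point at (x, y) = (109.7, 110) from centroid. f_tx = M·y/J = 239.4 N/mm; f_ty = M·x/J = 238.6 N/mm.
Resultant f_max = √[f_tx² + (f_v + f_ty)²] = √[239.4² + (235.8 + 238.6)²] = 531.4 N/mm.
Capacity per unit length: φr_n = 0.75 × 0.6 × 480 × (0.707 × 4) = 610.8 N/mm.
531.4 ≤ 610.8 → adequate.

f_max ≈ 531 N/mm; adequate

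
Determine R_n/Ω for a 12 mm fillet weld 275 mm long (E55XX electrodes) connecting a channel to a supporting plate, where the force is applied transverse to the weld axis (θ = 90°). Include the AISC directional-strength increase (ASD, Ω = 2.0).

E55XX → F_EXX = 550 MPa.
t_e = 0.707 × 12 = 8.484 mm; A_we = 8.484 × 275 = 2333 mm².
Directional factor: 1.0 + 0.5 sin^1.5(90°) = 1.5.
F_nw = 0.6 × 550 × 1.5 = 495 MPa.
R_n/Ω = (495 × 2333) / 2.0 × 10⁻³ = 577.4 kN.

R_n/Ω ≈ 577 kN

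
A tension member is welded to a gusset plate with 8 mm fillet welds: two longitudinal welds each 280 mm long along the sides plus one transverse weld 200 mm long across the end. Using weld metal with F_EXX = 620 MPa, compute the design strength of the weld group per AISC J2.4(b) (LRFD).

φR_n ≈ 1220 kN

t_e = 0.707 × 8 = 5.656 mm.
R_nwl = 0.6 × 620 × 5.656 × 560 × 10⁻³ = 1178 kN (longitudinal, 2 welds).
R_nwt = 0.6 × 620 × 5.656 × 200 × 10⁻³ = 420.8 kN (transverse, base value).
(i) R_nwl + R_nwt = 1599 kN; (ii) 0.85 R_nwl + 1.5 R_nwt = 1633 kN.
R_n = max = 1633 kN [governs: (ii)]; φR_n = 1225 kN.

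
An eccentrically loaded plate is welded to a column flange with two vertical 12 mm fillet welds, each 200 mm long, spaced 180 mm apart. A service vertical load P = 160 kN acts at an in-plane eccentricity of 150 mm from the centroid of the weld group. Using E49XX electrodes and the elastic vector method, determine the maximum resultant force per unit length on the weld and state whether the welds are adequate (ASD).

E49XX → F_EXX = 490 MPa.
Total weld length L_w = 400 mm. Treat welds as unit-width lines.
Polar moment about centroid: J = 2[d³/12 + d(b/2)²] = 2[200³/12 + 200×90²] = 4573000 mm³.
Direct shear f_v = P/L_w = 160×10³ / 400 = 400 N/mm (vertical).
Torsion M = P·e = 160×10³ × 150 = 24000000 N·mm.
Critical point at (x, y) = (90, 100) from centroid. f_tx = M·y/J = 524.8 N/mm; f_ty = M·x/J = 472.3 N/mm.
Resultant f_max = √[f_tx² + (f_v + f_ty)²] = √[524.8² + (400 + 472.3)²] = 1018 N/mm.
Capacity per unit length: r_n/Ω = (1/2.0) × 0.6 × 490 × (0.707 × 12) = 1247 N/mm.
1018 ≤ 1247 → adequate.

f_max ≈ 1020 N/mm; adequate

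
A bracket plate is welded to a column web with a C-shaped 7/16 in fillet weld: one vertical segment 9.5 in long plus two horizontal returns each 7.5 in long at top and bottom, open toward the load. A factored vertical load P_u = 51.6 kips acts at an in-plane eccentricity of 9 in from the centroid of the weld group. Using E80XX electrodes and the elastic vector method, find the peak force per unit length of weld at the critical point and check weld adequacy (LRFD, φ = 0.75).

f_max ≈ 7.51 kip/in; adequate

E80XX → F_EXX = 80 ksi.
Total weld length L_w = 24.5 in. Treat welds as unit-width lines.
Centroid: x̄ = 2×7.5×3.75 / 24.5 = 2.296 in from the vertical weld.
Polar moment about centroid: J = I_x + I_y = [9.5³/12 + 2×7.5×4.75²] + [9.5×2.296² + 2(7.5³/12 + 7.5×1.454²)] = 562 in³.
Direct shear f_v = P/L_w = 51.6 / 24.5 = 2.106 kip/in (vertical).
Torsion M = P·e = 51.6 × 9 = 464.4 kip·in.
Critical point at (x, y) = (5.204, 4.75) from centroid. f_tx = M·y/J = 3.925 kip/in; f_ty = M·x/J = 4.3 kip/in.
Resultant f_max = √[f_tx² + (f_v + f_ty)²] = √[3.925² + (2.106 + 4.3)²] = 7.513 kip/in.
Capacity per unit length: φr_n = 0.75 × 0.6 × 80 × (0.707 × 0.4375) = 11.14 kip/in.
7.513 ≤ 11.14 → adequate.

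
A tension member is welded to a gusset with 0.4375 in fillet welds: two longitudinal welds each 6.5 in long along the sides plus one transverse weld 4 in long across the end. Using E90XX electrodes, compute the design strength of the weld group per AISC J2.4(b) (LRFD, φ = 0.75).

E90XX → F_EXX = 90 ksi.
t_e = 0.707 × 0.4375 = 0.3093 in.
R_nwl = 0.6 × 90 × 0.3093 × 13 = 217.1 kips (longitudinal, 2 welds).
R_nwt = 0.6 × 90 × 0.3093 × 4 = 66.81 kips (transverse, base value).
(i) R_nwl + R_nwt = 283.9 kips; (ii) 0.85 R_nwl + 1.5 R_nwt = 284.8 kips.
R_n = max = 284.8 kips [governs: (ii)]; φR_n = 213.6 kips.

φR_n ≈ 214 kips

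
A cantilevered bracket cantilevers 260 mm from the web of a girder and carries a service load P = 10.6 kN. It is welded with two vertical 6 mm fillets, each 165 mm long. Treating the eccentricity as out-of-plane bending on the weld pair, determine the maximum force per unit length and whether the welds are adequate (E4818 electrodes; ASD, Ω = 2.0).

E48XX → F_EXX = 480 MPa.
L_w = 2 × 165 = 330 mm; section modulus (unit throat) S = 2 × L²/6 = 9075 mm².
Direct shear f_v = P/L_w = 10.6×10³/330 = 32.12 N/mm.
Moment M = P × e = 10.6×10³ × 260 = 2756000 N·mm; bending f_b = M/S = 303.7 N/mm.
f_max = √(f_v² + f_b²) = √(32.12² + 303.7²) = 305.4 N/mm.
r_n/Ω = (1/2.0) × 0.6 × 480 × (0.707 × 6) = 610.8 N/mm → adequate.

f_max ≈ 305 N/mm; adequate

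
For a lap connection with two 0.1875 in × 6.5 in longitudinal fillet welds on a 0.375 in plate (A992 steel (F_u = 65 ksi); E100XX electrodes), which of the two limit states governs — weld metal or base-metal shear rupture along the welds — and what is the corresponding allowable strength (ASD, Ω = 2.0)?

R_n/Ω ≈ 51.7 kip (weld metal governs)

E100XX → F_EXX = 100 ksi.
t_e = 0.707 × 0.1875 = 0.1326 in; L = 13 in.
Weld metal: R_n/Ω = (1/2.0) × 0.6 × 100 × 0.1326 × 13 = 51.7 kip.
Base metal (shear rupture): R_n/Ω = (1/2.0) × 0.6 × 65 × 0.375 × 13 = 95.06 kip.
Governing: weld metal.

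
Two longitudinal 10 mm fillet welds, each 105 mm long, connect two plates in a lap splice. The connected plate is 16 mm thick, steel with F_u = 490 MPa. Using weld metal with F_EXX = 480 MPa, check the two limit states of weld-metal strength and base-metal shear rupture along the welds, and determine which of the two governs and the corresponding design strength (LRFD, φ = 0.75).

φR_n ≈ 321 kN (weld metal governs)

t_e = 0.707 × 10 = 7.07 mm; L = 210 mm.
Weld metal: φR_n = 0.75 × 0.6 × 480 × 7.07 × 210 × 10⁻³ = 320.7 kN.
Base metal (shear rupture): φR_n = 0.75 × 0.6 × 490 × 16 × 210 × 10⁻³ = 740.9 kN.
Governing: weld metal.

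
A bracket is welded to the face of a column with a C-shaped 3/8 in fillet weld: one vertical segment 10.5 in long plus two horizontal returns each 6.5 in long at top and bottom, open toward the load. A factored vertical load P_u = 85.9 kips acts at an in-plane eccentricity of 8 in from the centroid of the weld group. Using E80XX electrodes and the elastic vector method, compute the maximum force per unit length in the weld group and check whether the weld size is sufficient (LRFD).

E80XX → F_EXX = 80 ksi.
Total weld length L_w = 23.5 in. Treat welds as unit-width lines.
Centroid: x̄ = 2×6.5×3.25 / 23.5 = 1.798 in from the vertical weld.
Polar moment about centroid: J = I_x + I_y = [10.5³/12 + 2×6.5×5.25²] + [10.5×1.798² + 2(6.5³/12 + 6.5×1.452²)] = 561.9 in³.
Direct shear f_v = P/L_w = 85.9 / 23.5 = 3.655 kip/in (vertical).
Torsion M = P·e = 85.9 × 8 = 687.2 kip·in.
Critical point at (x, y) = (4.702, 5.25) from centroid. f_tx = M·y/J = 6.421 kip/in; f_ty = M·x/J = 5.751 kip/in.
Resultant f_max = √[f_tx² + (f_v + f_ty)²] = √[6.421² + (3.655 + 5.751)²] = 11.39 kip/in.
Capacity per unit length: φr_n = 0.75 × 0.6 × 80 × (0.707 × 0.375) = 9.544 kip/in.
11.39 > 9.544 → NOT adequate.

f_max ≈ 11.4 kip/in; NOT adequate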